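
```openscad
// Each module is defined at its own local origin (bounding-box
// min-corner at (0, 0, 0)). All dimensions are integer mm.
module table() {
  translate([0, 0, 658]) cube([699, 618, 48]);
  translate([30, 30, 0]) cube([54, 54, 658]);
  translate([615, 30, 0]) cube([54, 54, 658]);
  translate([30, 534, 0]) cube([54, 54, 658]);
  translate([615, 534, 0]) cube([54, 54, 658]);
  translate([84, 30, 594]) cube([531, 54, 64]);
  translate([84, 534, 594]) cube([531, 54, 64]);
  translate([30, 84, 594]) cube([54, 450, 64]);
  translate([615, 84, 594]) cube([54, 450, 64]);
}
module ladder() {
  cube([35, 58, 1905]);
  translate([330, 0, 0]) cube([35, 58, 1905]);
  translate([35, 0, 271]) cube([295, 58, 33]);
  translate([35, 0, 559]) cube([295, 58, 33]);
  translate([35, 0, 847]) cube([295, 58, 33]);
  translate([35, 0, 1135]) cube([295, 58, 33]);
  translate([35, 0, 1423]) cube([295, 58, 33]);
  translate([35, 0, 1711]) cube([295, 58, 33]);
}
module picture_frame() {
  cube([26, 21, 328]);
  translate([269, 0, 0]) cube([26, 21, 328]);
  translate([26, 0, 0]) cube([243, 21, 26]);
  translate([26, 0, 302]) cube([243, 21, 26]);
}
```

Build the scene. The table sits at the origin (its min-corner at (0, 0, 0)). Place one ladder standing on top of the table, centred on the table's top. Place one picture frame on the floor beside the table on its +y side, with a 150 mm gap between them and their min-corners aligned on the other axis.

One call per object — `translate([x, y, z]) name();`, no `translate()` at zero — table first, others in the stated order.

table();
translate([167, 280, 706]) ladder();
translate([0, 768, 0]) picture_frame();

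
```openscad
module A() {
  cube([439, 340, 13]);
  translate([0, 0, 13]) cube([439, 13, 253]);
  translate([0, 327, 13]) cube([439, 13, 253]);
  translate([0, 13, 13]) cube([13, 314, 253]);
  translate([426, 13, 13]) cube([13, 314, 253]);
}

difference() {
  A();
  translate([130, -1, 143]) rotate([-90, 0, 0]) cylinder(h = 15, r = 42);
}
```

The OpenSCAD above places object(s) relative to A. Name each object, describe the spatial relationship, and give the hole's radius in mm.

A is an open box. The open box has a circular hole through its front wall. The hole's radius is 42 mm.

The subtracted cylinder has r = 42 mm.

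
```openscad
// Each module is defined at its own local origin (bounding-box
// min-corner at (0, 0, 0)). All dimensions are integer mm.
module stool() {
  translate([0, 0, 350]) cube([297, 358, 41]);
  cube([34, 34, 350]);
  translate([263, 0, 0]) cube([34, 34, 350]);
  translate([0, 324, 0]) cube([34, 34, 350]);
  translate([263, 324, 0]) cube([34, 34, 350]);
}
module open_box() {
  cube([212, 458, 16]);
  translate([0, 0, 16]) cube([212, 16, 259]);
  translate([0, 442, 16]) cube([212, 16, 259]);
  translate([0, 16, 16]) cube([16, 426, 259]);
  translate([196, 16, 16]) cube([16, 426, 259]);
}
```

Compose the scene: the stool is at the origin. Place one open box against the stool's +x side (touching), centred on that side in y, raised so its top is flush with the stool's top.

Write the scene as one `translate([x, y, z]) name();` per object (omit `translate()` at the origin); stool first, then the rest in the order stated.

stool();
translate([297, -50, 116]) open_box();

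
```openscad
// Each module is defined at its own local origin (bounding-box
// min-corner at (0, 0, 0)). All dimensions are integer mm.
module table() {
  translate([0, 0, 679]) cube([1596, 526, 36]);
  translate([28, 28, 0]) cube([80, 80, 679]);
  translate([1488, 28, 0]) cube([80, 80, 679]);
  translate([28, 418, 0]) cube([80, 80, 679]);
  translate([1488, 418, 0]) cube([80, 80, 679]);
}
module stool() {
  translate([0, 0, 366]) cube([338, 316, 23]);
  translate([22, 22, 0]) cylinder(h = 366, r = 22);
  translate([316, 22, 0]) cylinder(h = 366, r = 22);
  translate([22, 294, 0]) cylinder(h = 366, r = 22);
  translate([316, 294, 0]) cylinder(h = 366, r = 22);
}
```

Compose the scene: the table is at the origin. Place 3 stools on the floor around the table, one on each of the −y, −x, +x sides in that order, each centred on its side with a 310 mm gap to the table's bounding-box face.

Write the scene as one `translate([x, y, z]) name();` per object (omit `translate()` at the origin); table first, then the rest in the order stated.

table();
translate([629, -626, 0]) stool();
translate([-648, 105, 0]) stool();
translate([1906, 105, 0]) stool();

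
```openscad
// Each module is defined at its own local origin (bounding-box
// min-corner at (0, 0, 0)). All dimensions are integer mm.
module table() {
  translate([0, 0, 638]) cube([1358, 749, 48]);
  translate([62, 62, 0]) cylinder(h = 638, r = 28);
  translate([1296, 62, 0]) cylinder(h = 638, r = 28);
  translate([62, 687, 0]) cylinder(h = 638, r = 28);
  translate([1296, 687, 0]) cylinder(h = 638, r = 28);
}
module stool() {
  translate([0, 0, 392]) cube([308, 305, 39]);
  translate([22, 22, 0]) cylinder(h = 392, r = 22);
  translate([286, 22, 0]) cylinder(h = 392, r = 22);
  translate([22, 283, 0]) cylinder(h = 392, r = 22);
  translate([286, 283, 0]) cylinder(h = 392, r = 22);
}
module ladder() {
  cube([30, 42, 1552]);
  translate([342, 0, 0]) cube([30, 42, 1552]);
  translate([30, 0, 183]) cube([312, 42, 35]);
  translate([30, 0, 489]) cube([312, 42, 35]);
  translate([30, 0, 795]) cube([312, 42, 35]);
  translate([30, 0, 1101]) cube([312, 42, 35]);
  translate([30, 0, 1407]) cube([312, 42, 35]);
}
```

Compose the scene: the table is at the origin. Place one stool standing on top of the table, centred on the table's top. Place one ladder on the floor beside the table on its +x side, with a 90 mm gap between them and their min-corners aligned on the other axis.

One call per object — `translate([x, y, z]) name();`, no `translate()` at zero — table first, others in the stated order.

table();
translate([525, 222, 686]) stool();
translate([1448, 0, 0]) ladder();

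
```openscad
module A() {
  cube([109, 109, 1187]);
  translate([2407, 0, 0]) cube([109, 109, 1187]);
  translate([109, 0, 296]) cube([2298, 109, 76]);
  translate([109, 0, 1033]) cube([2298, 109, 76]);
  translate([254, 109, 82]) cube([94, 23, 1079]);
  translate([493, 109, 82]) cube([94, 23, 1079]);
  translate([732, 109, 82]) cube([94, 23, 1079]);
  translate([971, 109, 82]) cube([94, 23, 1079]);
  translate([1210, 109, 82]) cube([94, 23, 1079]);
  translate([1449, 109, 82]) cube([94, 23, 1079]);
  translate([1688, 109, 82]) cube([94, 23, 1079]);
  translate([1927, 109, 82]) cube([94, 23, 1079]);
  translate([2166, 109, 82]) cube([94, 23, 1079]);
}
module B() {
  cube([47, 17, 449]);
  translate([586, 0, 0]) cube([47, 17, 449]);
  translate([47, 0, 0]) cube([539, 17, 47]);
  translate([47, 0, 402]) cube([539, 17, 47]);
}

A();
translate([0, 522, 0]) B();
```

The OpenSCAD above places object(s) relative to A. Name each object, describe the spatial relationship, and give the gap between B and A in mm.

A is a fence section. B is a picture frame. The picture frame is on the floor beside the fence section on its +y side. The gap between the picture frame and the fence section is 390 mm.

The picture frame's nearest face is 390 mm from the fence section's +y face.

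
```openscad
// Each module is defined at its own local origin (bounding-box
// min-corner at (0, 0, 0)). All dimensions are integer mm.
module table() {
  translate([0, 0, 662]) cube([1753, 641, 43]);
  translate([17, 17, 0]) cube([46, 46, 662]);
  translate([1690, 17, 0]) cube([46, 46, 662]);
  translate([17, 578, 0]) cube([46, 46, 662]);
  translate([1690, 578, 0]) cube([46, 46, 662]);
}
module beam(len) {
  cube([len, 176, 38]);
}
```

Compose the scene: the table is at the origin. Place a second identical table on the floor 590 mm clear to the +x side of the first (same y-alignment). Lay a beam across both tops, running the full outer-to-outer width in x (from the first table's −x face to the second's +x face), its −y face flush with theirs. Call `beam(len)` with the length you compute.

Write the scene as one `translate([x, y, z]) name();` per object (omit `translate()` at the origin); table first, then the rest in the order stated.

table();
translate([2343, 0, 0]) table();
translate([0, 0, 705]) beam(4096);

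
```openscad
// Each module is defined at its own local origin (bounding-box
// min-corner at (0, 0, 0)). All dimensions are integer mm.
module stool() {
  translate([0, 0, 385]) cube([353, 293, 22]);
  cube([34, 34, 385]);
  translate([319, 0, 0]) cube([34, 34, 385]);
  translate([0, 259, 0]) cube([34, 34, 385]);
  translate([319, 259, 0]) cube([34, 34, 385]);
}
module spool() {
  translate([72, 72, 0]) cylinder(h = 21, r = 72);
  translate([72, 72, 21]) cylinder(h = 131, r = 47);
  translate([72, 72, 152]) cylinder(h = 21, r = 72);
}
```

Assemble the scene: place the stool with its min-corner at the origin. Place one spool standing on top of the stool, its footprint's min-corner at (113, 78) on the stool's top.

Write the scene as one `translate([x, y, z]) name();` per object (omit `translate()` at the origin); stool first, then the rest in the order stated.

stool();
translate([113, 78, 407]) spool();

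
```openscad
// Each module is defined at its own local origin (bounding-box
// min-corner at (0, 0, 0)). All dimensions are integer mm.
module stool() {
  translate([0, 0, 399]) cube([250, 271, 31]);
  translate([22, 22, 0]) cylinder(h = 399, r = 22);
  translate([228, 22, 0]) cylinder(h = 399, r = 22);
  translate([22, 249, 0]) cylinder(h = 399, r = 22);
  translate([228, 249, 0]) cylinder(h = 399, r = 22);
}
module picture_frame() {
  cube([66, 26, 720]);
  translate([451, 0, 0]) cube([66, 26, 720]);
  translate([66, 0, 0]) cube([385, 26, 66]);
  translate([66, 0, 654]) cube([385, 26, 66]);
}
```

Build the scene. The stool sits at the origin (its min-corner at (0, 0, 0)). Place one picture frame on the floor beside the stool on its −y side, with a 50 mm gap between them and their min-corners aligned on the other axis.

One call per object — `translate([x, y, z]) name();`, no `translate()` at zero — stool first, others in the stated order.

stool();
translate([0, -76, 0]) picture_frame();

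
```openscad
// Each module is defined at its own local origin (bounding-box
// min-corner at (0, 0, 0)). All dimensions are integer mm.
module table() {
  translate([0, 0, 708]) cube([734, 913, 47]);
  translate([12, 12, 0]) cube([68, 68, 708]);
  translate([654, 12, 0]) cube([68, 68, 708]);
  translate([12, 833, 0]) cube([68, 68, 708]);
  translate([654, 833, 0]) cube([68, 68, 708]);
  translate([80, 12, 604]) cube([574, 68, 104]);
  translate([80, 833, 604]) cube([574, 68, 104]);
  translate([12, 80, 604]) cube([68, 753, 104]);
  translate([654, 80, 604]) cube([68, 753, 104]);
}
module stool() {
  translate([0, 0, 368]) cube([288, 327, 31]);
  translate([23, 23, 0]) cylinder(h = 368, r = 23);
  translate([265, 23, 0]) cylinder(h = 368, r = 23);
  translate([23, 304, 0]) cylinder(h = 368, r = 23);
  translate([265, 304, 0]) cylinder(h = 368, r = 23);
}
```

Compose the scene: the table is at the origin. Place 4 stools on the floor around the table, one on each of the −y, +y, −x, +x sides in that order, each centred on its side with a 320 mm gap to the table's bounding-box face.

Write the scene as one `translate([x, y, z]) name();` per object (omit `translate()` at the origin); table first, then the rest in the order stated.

table();
translate([223, -647, 0]) stool();
translate([223, 1233, 0]) stool();
translate([-608, 293, 0]) stool();
translate([1054, 293, 0]) stool();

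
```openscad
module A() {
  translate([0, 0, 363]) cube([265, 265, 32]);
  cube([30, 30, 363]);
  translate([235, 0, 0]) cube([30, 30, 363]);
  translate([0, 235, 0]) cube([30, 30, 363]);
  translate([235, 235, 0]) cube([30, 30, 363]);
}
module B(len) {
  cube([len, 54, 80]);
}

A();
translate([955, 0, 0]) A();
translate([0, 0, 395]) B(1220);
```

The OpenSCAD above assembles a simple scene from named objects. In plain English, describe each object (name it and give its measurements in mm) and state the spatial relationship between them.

A is a four-legged stool. The seat is a 265×265×32 mm slab whose top surface is at z = 395 mm; four square legs, each 30×30 mm in cross-section, run from the floor (z = 0) to the underside of the seat, each flush with a corner of the seat.

B is a rectangular beam 1220 mm long (x), 54 mm deep (y), 80 mm thick (z).

The beam spans the tops of two stools placed 690 mm apart, resting at z = 395 mm.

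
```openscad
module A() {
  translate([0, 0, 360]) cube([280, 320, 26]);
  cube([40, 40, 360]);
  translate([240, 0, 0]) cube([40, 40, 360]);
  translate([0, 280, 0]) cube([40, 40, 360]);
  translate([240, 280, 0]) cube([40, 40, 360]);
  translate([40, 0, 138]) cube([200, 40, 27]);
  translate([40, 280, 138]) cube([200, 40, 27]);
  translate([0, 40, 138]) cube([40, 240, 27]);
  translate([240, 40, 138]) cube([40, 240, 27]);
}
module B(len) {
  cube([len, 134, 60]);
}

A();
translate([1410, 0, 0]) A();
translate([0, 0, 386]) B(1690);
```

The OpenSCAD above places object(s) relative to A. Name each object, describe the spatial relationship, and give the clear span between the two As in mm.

Second stool starts at x = 1410; first ends at x = 280; clear span = 1410 − 280 = 1130 mm.

A is a stool. B is a beam. A beam spans the tops of two stools. The clear span between the two stools is 1130 mm.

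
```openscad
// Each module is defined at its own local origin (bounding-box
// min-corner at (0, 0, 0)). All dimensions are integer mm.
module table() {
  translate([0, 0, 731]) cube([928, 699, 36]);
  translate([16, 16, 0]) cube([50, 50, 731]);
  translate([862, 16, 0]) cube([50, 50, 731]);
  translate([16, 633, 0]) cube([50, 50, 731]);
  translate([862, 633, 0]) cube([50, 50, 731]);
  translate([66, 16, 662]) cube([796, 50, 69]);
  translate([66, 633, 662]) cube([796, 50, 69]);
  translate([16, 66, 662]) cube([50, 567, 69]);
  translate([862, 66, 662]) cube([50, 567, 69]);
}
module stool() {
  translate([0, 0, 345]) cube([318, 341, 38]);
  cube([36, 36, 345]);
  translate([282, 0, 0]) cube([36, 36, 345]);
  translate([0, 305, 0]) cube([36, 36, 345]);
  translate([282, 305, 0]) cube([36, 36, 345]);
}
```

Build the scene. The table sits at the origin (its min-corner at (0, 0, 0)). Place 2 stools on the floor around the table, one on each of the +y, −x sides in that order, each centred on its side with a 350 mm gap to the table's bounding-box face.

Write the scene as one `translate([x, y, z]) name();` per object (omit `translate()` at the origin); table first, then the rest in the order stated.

table();
translate([305, 1049, 0]) stool();
translate([-668, 179, 0]) stool();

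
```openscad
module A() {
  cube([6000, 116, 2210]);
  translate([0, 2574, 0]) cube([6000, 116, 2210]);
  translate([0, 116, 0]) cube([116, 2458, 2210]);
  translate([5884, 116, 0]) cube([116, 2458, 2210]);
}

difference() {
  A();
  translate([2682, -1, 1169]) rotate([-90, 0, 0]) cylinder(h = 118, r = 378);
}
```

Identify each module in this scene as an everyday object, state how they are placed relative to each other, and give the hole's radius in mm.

A is a house frame. The house frame has a circular hole through its front wall. The hole's radius is 378 mm.

The subtracted cylinder has r = 378 mm.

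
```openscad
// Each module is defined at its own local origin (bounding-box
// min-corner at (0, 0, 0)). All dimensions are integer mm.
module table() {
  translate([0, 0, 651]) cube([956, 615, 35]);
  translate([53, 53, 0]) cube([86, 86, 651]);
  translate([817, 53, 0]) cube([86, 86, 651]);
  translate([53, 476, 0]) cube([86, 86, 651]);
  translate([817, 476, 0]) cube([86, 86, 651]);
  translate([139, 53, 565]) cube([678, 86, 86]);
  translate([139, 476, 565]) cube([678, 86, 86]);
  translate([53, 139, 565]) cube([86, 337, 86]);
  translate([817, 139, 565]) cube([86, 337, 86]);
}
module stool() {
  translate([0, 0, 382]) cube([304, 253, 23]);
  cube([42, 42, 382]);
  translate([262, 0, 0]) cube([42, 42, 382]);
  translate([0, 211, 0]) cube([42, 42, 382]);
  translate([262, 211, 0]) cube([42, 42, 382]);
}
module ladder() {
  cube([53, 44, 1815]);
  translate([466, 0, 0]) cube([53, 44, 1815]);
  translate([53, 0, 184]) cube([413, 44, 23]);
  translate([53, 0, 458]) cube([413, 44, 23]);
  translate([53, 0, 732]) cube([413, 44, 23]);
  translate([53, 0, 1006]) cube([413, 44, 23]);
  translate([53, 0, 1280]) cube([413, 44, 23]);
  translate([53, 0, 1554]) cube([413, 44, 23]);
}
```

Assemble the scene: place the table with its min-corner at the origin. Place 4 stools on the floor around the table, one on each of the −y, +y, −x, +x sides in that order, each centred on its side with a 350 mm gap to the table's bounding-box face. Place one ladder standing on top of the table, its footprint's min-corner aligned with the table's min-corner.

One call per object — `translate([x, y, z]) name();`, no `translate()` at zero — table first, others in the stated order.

table();
translate([326, -603, 0]) stool();
translate([326, 965, 0]) stool();
translate([-654, 181, 0]) stool();
translate([1306, 181, 0]) stool();
translate([0, 0, 686]) ladder();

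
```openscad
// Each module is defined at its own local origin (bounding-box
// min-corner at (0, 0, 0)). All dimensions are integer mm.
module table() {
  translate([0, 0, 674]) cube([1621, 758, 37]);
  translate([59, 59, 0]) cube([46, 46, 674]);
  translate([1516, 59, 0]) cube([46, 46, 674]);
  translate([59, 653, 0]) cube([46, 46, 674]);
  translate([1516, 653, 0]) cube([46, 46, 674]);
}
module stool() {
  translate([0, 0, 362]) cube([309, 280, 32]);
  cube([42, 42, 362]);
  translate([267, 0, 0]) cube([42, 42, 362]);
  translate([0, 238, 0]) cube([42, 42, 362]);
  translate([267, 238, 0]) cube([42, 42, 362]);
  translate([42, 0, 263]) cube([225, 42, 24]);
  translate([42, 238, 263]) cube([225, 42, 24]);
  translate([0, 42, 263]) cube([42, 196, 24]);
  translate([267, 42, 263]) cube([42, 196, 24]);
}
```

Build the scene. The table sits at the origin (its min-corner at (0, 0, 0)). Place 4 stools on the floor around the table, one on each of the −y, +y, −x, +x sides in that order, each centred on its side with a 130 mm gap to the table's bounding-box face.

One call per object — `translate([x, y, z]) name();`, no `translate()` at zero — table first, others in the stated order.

table();
translate([656, -410, 0]) stool();
translate([656, 888, 0]) stool();
translate([-439, 239, 0]) stool();
translate([1751, 239, 0]) stool();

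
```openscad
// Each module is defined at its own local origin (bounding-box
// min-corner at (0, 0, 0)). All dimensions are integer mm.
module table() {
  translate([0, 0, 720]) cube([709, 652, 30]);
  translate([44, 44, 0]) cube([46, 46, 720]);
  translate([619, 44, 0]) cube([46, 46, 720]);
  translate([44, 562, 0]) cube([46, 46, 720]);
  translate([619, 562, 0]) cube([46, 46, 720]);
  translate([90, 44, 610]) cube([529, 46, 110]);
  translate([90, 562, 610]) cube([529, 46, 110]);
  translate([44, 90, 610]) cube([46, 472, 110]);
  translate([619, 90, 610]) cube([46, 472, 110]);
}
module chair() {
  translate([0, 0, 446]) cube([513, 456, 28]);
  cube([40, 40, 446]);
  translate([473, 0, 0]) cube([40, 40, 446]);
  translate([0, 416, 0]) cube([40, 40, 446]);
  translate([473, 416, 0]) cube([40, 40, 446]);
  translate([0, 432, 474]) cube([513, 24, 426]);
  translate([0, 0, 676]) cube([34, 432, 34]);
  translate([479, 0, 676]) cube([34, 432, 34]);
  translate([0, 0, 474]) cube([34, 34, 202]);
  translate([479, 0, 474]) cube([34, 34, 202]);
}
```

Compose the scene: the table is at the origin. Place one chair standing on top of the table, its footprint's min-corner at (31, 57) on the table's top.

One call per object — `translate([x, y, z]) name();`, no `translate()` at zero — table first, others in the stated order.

table();
translate([31, 57, 750]) chair();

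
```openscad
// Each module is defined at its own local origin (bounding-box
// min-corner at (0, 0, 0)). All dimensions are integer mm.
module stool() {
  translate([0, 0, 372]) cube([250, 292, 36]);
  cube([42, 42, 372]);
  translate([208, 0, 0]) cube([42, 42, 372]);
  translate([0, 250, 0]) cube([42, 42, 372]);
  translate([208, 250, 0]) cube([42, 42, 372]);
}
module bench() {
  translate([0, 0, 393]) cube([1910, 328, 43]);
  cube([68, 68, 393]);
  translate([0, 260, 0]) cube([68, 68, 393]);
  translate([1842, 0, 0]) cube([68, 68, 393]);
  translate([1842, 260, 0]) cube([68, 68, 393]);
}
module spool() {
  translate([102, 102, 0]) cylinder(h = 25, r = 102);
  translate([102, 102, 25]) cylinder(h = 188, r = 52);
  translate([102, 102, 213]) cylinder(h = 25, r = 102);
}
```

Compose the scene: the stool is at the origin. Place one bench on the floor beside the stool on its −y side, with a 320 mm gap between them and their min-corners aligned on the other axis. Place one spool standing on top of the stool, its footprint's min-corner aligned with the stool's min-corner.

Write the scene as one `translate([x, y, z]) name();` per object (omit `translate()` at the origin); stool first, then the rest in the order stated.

stool();
translate([0, -648, 0]) bench();
translate([0, 0, 408]) spool();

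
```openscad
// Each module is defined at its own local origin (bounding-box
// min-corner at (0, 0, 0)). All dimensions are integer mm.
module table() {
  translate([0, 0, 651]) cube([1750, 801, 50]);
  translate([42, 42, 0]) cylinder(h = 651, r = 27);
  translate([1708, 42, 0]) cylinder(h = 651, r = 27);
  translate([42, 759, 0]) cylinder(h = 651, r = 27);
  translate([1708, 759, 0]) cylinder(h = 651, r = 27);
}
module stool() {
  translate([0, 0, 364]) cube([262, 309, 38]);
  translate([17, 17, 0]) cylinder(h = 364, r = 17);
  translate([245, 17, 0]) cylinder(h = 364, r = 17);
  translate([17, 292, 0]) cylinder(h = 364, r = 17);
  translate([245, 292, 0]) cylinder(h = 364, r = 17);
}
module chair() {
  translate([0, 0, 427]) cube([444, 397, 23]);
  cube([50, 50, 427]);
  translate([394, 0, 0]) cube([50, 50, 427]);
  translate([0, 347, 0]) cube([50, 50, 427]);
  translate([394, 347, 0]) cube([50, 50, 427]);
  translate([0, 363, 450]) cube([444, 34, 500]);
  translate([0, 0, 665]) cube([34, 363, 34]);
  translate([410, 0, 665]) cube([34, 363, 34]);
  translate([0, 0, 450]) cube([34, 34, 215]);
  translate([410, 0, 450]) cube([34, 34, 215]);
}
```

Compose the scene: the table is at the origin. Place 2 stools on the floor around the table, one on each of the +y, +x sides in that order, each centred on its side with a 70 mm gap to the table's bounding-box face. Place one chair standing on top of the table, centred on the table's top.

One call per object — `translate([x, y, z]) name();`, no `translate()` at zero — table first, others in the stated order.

table();
translate([744, 871, 0]) stool();
translate([1820, 246, 0]) stool();
translate([653, 202, 701]) chair();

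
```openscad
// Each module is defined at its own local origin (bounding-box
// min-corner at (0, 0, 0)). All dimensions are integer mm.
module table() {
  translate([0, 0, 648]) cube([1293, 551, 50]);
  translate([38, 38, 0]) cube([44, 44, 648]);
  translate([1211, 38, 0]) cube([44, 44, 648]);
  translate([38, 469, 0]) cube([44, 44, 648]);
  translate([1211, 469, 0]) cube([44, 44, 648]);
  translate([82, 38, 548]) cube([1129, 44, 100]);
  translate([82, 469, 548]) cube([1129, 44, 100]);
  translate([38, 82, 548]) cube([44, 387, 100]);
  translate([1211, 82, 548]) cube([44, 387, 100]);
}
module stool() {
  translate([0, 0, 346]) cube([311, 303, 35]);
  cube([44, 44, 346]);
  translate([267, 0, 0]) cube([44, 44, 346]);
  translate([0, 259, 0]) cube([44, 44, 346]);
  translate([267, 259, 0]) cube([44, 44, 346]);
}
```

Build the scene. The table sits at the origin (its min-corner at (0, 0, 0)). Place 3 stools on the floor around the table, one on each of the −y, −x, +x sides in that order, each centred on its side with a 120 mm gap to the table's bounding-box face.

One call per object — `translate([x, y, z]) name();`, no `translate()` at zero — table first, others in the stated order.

table();
translate([491, -423, 0]) stool();
translate([-431, 124, 0]) stool();
translate([1413, 124, 0]) stool();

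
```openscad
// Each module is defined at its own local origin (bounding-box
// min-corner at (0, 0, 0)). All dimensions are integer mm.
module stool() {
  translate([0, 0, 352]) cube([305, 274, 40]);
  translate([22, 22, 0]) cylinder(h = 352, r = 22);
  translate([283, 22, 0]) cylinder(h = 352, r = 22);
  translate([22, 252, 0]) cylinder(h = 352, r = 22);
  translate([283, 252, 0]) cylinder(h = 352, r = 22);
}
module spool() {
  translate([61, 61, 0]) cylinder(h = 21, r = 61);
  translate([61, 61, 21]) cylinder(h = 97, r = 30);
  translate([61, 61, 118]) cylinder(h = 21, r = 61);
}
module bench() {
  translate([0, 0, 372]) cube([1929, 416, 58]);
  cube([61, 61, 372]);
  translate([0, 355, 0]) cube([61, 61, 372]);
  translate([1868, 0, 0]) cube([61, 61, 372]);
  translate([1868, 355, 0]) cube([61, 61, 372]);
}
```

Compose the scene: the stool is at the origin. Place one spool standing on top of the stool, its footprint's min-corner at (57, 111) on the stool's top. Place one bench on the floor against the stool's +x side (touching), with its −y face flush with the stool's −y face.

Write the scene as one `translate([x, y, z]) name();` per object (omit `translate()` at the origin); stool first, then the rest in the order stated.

stool();
translate([57, 111, 392]) spool();
translate([305, 0, 0]) bench();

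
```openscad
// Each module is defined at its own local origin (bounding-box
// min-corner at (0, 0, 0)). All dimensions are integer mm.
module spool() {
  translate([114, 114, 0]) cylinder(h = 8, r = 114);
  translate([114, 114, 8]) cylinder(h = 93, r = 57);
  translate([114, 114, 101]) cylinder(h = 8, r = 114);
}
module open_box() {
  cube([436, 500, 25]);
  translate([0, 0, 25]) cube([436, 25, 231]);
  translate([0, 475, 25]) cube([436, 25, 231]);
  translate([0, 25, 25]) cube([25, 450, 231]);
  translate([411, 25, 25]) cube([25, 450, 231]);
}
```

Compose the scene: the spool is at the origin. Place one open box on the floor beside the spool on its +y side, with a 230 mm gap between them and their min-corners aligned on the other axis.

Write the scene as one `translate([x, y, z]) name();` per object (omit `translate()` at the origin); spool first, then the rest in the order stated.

spool();
translate([0, 458, 0]) open_box();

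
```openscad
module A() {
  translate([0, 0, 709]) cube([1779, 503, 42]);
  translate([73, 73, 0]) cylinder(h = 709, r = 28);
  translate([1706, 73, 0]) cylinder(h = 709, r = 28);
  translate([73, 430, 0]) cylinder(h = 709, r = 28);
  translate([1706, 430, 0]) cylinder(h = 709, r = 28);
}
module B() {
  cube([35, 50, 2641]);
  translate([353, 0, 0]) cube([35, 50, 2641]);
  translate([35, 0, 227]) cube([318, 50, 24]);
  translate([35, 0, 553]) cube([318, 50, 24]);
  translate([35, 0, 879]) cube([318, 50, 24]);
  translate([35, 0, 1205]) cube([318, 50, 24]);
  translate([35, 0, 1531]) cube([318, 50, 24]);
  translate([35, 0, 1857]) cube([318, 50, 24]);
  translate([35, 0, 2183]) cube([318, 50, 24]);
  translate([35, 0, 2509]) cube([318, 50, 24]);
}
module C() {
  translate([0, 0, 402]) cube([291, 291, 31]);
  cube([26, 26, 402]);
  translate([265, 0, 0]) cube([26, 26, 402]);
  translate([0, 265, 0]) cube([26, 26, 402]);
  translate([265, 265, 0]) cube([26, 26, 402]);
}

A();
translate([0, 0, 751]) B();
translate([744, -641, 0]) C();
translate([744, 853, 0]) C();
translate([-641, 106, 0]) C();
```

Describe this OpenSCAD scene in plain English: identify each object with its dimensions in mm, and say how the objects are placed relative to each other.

A is a table: top 1779 mm (x) × 503 mm (y), 42 mm thick, upper face at z = 751 mm, on four round legs of 56 mm diameter, each leg's bounding box inset 45 mm from the nearest pair of top edges, running from z = 0 to the bottom of the top.

B is a straight ladder. Two 35×50 mm vertical rails, 2641 mm tall, stand 388 mm apart (outside-to-outside) with their front faces coplanar on the −y side. 8 rungs, each 50 mm deep and 24 mm tall, span between the inner faces of the rails, front faces flush with the rails. The lowest rung's underside is at z = 227 mm and rungs are spaced 326 mm apart (underside to underside).

C is a simple wooden stool: a rectangular seat 291 mm (x) by 291 mm (y), 31 mm thick, top face at z = 433 mm, on four square legs, each 26×26 mm in cross-section. The legs rest on z = 0, each flush with a corner of the seat.

The ladder is on top of the table. Three stools sit around the table at the −y, +y, −x sides.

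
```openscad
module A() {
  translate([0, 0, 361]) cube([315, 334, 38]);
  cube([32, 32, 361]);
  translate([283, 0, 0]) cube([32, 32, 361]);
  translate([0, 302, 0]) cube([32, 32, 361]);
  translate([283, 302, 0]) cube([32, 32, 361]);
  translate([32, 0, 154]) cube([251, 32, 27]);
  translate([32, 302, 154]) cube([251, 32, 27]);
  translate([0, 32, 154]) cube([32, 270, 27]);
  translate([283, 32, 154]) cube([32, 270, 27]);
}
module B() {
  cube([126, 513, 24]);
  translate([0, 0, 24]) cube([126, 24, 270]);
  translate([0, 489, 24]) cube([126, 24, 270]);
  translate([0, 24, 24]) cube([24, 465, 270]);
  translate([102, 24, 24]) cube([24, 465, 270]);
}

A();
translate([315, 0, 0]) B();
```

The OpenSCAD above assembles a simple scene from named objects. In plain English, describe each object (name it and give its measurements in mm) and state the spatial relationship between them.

A is a simple wooden stool: a rectangular seat 315 mm (x) by 334 mm (y), 38 mm thick, top face at z = 399 mm, on four square legs, each 32×32 mm in cross-section. The legs rest on z = 0, each flush with a corner of the seat. Four stretchers, 32 mm wide and 27 mm tall, connect adjacent legs with their undersides at z = 154 mm, each running between the inner faces of the legs it joins and aligned with the legs' outer faces on the other axis.

B is an open storage box with external size 126×513×294 mm and wall thickness 24 mm (the base is also 24 mm thick). The base covers the whole footprint; the four walls stand on the base, with the y-facing walls full-width and the x-facing walls fitting between their inner faces.

The open box is against the stool's +x side, with their −y faces flush.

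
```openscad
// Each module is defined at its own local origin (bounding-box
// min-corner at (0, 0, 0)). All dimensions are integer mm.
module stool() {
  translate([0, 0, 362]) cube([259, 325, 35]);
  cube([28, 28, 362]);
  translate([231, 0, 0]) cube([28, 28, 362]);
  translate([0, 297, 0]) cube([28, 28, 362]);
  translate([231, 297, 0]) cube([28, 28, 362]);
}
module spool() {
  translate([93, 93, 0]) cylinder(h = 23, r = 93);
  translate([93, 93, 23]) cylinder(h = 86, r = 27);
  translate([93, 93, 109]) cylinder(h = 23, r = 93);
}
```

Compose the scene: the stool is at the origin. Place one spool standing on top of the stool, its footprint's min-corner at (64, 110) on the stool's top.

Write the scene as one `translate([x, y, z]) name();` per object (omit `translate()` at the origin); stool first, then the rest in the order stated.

stool();
translate([64, 110, 397]) spool();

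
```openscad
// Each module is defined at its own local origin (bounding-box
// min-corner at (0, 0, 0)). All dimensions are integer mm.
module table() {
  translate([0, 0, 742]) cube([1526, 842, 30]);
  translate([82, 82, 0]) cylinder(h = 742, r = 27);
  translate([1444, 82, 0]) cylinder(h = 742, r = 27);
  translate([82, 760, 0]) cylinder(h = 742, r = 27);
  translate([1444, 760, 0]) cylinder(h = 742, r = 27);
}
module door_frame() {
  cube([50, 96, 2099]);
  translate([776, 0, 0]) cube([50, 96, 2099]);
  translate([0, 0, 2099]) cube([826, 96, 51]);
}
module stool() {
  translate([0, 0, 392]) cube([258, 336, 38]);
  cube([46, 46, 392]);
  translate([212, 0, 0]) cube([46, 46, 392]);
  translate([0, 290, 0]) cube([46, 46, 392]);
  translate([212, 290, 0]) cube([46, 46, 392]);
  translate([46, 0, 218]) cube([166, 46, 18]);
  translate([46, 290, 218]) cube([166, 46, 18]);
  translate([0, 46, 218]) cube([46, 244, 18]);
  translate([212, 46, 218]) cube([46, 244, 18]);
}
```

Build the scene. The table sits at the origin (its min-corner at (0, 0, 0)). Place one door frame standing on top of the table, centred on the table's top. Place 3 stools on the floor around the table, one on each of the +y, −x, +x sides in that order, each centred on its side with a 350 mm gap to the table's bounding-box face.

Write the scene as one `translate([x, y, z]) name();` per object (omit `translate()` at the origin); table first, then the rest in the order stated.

table();
translate([350, 373, 772]) door_frame();
translate([634, 1192, 0]) stool();
translate([-608, 253, 0]) stool();
translate([1876, 253, 0]) stool();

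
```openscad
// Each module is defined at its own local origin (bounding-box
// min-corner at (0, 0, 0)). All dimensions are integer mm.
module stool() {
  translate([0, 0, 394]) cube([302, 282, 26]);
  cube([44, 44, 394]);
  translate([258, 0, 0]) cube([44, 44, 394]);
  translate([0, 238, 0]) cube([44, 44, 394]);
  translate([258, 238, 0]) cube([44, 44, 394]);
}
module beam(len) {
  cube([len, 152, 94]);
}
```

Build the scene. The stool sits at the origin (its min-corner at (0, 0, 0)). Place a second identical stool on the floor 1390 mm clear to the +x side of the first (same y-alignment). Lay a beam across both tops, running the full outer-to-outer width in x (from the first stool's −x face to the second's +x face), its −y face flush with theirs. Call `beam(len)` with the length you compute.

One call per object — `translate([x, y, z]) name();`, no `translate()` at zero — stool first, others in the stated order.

stool();
translate([1692, 0, 0]) stool();
translate([0, 0, 420]) beam(1994);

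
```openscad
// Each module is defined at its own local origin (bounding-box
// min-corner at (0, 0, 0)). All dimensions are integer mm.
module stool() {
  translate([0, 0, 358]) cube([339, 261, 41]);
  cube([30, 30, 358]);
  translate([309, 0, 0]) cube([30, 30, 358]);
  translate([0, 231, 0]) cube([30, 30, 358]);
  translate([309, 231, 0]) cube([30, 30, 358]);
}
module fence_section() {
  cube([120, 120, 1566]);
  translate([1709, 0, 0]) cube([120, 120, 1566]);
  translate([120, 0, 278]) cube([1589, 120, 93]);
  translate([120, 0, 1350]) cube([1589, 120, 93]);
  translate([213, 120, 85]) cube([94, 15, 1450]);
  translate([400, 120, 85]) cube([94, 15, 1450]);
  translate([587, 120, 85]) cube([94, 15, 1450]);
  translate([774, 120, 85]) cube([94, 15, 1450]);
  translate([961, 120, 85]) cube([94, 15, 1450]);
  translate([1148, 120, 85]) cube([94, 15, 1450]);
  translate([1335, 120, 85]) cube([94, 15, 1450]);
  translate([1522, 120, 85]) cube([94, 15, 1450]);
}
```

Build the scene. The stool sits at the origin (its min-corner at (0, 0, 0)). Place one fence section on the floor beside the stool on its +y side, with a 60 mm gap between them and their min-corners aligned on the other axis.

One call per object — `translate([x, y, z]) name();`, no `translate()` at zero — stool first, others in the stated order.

stool();
translate([0, 321, 0]) fence_section();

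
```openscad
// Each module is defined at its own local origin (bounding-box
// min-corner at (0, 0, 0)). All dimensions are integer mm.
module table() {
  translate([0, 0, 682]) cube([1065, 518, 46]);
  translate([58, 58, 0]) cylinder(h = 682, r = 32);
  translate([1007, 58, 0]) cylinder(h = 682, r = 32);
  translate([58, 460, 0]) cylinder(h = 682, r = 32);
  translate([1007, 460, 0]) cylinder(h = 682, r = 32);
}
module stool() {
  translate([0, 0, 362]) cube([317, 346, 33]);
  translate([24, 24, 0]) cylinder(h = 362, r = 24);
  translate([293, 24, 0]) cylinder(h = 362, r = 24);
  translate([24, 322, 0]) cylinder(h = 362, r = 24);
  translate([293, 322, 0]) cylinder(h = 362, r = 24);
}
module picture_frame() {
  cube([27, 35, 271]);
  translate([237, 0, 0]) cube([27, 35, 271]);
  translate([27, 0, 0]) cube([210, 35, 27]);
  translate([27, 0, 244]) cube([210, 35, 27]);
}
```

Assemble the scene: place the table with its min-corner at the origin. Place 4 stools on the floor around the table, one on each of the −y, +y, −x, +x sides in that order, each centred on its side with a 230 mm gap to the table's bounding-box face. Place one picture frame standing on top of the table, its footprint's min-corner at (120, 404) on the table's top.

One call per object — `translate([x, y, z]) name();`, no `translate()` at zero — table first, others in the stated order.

table();
translate([374, -576, 0]) stool();
translate([374, 748, 0]) stool();
translate([-547, 86, 0]) stool();
translate([1295, 86, 0]) stool();
translate([120, 404, 728]) picture_frame();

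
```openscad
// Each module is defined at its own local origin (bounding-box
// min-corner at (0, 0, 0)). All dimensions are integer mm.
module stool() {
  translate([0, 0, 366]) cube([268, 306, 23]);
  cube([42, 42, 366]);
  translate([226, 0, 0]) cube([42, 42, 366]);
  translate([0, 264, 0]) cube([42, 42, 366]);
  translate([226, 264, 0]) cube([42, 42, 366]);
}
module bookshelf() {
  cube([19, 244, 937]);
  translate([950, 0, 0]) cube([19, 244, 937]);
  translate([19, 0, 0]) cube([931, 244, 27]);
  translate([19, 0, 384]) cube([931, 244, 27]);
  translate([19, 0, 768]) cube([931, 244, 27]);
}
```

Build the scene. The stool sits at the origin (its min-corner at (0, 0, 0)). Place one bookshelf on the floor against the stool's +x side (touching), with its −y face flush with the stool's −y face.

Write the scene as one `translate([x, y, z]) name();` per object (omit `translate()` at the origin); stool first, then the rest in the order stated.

stool();
translate([268, 0, 0]) bookshelf();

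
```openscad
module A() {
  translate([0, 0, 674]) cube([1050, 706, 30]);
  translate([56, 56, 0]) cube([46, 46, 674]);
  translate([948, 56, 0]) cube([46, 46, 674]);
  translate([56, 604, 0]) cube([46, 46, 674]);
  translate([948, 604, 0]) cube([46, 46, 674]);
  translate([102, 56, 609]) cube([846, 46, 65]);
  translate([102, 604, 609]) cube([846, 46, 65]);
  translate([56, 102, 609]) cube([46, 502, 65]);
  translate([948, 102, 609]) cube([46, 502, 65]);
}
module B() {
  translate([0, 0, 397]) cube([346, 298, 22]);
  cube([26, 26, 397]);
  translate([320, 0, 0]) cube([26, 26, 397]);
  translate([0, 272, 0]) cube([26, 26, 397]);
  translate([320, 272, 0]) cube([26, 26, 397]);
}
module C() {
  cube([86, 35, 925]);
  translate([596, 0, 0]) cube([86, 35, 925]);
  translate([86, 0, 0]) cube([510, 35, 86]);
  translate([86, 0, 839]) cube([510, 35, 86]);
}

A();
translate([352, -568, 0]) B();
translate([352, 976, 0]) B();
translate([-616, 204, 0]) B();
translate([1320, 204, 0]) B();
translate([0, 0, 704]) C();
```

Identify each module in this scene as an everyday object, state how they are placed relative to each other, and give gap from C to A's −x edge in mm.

A is a table. B is a stool. C is a picture frame. Four stools sit around the table at the −y, +y, −x, +x sides. The picture frame is on top of the table. The gap from the picture frame to the table's −x edge is 0 mm.

The picture frame's min-x is at 0; the table's min-x is 0; gap = 0 mm.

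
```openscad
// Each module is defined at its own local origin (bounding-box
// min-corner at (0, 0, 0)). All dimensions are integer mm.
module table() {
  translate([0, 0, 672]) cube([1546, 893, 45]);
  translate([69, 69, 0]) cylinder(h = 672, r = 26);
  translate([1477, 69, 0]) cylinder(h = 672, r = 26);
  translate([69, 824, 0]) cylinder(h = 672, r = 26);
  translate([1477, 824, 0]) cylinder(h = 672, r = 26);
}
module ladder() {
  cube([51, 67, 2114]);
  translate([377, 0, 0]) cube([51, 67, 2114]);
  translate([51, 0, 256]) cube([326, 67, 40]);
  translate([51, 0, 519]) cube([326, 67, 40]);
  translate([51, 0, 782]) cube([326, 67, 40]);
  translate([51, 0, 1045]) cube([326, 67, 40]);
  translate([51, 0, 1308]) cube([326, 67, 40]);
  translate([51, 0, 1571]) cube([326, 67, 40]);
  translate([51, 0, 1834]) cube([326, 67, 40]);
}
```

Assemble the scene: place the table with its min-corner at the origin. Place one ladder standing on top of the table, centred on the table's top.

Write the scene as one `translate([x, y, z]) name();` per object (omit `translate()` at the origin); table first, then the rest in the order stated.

table();
translate([559, 413, 717]) ladder();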